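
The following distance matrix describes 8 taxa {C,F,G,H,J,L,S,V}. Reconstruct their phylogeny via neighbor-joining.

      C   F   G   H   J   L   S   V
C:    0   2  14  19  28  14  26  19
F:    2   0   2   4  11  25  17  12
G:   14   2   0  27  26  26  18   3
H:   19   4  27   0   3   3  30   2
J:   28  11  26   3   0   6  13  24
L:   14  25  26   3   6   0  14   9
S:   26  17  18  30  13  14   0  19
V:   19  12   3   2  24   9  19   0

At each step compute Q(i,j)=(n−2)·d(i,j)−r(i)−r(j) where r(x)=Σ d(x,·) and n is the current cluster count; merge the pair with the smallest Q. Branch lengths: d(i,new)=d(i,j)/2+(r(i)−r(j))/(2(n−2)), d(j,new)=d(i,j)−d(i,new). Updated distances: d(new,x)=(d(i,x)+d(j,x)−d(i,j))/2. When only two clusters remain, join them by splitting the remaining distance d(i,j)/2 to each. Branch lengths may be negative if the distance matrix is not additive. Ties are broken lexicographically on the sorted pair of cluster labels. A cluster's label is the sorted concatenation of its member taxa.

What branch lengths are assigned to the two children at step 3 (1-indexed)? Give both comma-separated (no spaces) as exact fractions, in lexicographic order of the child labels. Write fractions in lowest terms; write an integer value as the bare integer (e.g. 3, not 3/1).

iteration 1: select G,V (d=3, Q=-186); attach at lengths (23/6, -5/6); label the merged cluster GV
  updated: d(C,GV)=15, d(F,GV)=11/2, d(GV,H)=13, d(GV,J)=47/2, d(GV,L)=16, d(GV,S)=17
iteration 2: select C,F (d=2, Q=-317/2); attach at lengths (99/20, -59/20); label the merged cluster CF
  updated: d(CF,GV)=37/4, d(CF,H)=21/2, d(CF,J)=37/2, d(CF,L)=37/2, d(CF,S)=41/2
iteration 3: select CF,GV (d=37/4, Q=-119); attach at lengths (71/16, 77/16); label the merged cluster CFGV
  updated: d(CFGV,H)=57/8, d(CFGV,J)=131/8, d(CFGV,L)=101/8, d(CFGV,S)=113/8
iteration 4: select CFGV,S (d=113/8, Q=-79); attach at lengths (43/12, 253/24); label the merged cluster CFGSV
  updated: d(CFGSV,H)=23/2, d(CFGSV,J)=61/8, d(CFGSV,L)=25/4
iteration 5: select CFGSV,L (d=25/4, Q=-225/8); attach at lengths (181/32, 19/32); label the merged cluster CFGLSV
  updated: d(CFGLSV,H)=33/8, d(CFGLSV,J)=59/16
iteration 6: select CFGLSV,H (d=33/8, Q=-173/16); attach at lengths (77/32, 55/32); label the merged cluster CFGHLSV
  updated: d(CFGHLSV,J)=41/32
iteration 7: select CFGHLSV,J (d=41/32); attach at lengths (41/64, 41/64); label the merged cluster CFGHJLSV
final tree: ((((((C:99/20,F:-59/20):71/16,(G:23/6,V:-5/6):77/16):43/12,S:253/24):181/32,L:19/32):77/32,H:55/32):41/64,J:41/64)
total length: 1281/32

71/16,77/16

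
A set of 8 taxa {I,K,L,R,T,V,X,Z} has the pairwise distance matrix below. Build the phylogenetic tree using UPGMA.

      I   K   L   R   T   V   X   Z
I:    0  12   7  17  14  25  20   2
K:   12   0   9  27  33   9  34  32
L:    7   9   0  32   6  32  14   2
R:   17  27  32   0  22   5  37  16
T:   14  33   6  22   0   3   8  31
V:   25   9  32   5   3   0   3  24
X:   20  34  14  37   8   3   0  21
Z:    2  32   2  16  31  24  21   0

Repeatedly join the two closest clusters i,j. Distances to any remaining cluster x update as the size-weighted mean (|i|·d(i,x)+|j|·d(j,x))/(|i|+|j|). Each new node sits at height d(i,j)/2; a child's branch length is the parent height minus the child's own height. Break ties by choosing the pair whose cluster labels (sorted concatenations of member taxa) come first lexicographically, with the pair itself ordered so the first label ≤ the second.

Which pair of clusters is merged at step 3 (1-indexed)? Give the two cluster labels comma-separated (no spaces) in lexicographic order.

IZ,L

1. join I+Z (d=2) ⇒ IZ; edges |I|=1, |Z|=1
  updated: d(IZ,K)=22, d(IZ,L)=9/2, d(IZ,R)=33/2, d(IZ,T)=45/2, d(IZ,V)=49/2, d(IZ,X)=41/2
2. join T+V (d=3) ⇒ TV; edges |T|=3/2, |V|=3/2
  updated: d(IZ,TV)=47/2, d(K,TV)=21, d(L,TV)=19, d(R,TV)=27/2, d(TV,X)=11/2
3. join IZ+L (d=9/2) ⇒ ILZ; edges |IZ|=5/4, |L|=9/4
  updated: d(ILZ,K)=53/3, d(ILZ,R)=65/3, d(ILZ,TV)=22, d(ILZ,X)=55/3
4. join TV+X (d=11/2) ⇒ TVX; edges |TV|=5/4, |X|=11/4
  updated: d(ILZ,TVX)=187/9, d(K,TVX)=76/3, d(R,TVX)=64/3
5. join ILZ+K (d=53/3) ⇒ IKLZ; edges |ILZ|=79/12, |K|=53/6
  updated: d(IKLZ,R)=23, d(IKLZ,TVX)=263/12
6. join R+TVX (d=64/3) ⇒ RTVX; edges |R|=32/3, |TVX|=95/12
  updated: d(IKLZ,RTVX)=355/16
7. join IKLZ+RTVX (d=355/16) ⇒ IKLRTVXZ; edges |IKLZ|=217/96, |RTVX|=41/96
final tree: ((((I:1,Z:1):5/4,L:9/4):79/12,K:53/6):217/96,(R:32/3,((T:3/2,V:3/2):5/4,X:11/4):95/12):41/96)
total length: 787/16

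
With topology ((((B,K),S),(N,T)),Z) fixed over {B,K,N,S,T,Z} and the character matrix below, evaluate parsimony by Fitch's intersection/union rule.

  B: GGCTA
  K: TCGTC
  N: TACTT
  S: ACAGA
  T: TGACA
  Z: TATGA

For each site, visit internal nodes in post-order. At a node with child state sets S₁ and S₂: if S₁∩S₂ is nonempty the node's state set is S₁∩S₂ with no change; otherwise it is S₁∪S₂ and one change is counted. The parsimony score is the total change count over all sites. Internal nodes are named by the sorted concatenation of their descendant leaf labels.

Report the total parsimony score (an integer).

14

site 0, node BK: B={G} ∪ K={T} → {G,T} (+1)
site 0, node BKS: BK={G,T} ∪ S={A} → {A,G,T} (+1)
site 0, node NT: N={T} ∩ T={T} → {T} (+0)
site 0, node BKNST: BKS={A,G,T} ∩ NT={T} → {T} (+0)
site 0, node BKNSTZ: BKNST={T} ∩ Z={T} → {T} (+0)
site 1, node BK: B={G} ∪ K={C} → {C,G} (+1)
site 1, node BKS: BK={C,G} ∩ S={C} → {C} (+0)
site 1, node NT: N={A} ∪ T={G} → {A,G} (+1)
site 1, node BKNST: BKS={C} ∪ NT={A,G} → {A,C,G} (+1)
site 1, node BKNSTZ: BKNST={A,C,G} ∩ Z={A} → {A} (+0)
site 2, node BK: B={C} ∪ K={G} → {C,G} (+1)
site 2, node BKS: BK={C,G} ∪ S={A} → {A,C,G} (+1)
site 2, node NT: N={C} ∪ T={A} → {A,C} (+1)
site 2, node BKNST: BKS={A,C,G} ∩ NT={A,C} → {A,C} (+0)
site 2, node BKNSTZ: BKNST={A,C} ∪ Z={T} → {A,C,T} (+1)
site 3, node BK: B={T} ∩ K={T} → {T} (+0)
site 3, node BKS: BK={T} ∪ S={G} → {G,T} (+1)
site 3, node NT: N={T} ∪ T={C} → {C,T} (+1)
site 3, node BKNST: BKS={G,T} ∩ NT={C,T} → {T} (+0)
site 3, node BKNSTZ: BKNST={T} ∪ Z={G} → {G,T} (+1)
site 4, node BK: B={A} ∪ K={C} → {A,C} (+1)
site 4, node BKS: BK={A,C} ∩ S={A} → {A} (+0)
site 4, node NT: N={T} ∪ T={A} → {A,T} (+1)
site 4, node BKNST: BKS={A} ∩ NT={A,T} → {A} (+0)
site 4, node BKNSTZ: BKNST={A} ∩ Z={A} → {A} (+0)
per-site changes: [2, 3, 4, 3, 2]; total = 14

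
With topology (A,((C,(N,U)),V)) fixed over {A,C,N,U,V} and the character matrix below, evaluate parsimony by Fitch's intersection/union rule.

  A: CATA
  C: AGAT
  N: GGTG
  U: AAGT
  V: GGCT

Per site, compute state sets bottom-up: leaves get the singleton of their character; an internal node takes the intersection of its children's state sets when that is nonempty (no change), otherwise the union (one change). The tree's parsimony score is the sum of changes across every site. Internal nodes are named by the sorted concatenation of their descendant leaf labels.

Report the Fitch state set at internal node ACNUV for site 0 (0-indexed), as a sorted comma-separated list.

A,C,G

site 0, node NU: N={G} ∪ U={A} → {A,G} (+1)
site 0, node CNU: C={A} ∩ NU={A,G} → {A} (+0)
site 0, node CNUV: CNU={A} ∪ V={G} → {A,G} (+1)
site 0, node ACNUV: A={C} ∪ CNUV={A,G} → {A,C,G} (+1)
site 1, node NU: N={G} ∪ U={A} → {A,G} (+1)
site 1, node CNU: C={G} ∩ NU={A,G} → {G} (+0)
site 1, node CNUV: CNU={G} ∩ V={G} → {G} (+0)
site 1, node ACNUV: A={A} ∪ CNUV={G} → {A,G} (+1)
site 2, node NU: N={T} ∪ U={G} → {G,T} (+1)
site 2, node CNU: C={A} ∪ NU={G,T} → {A,G,T} (+1)
site 2, node CNUV: CNU={A,G,T} ∪ V={C} → {A,C,G,T} (+1)
site 2, node ACNUV: A={T} ∩ CNUV={A,C,G,T} → {T} (+0)
site 3, node NU: N={G} ∪ U={T} → {G,T} (+1)
site 3, node CNU: C={T} ∩ NU={G,T} → {T} (+0)
site 3, node CNUV: CNU={T} ∩ V={T} → {T} (+0)
site 3, node ACNUV: A={A} ∪ CNUV={T} → {A,T} (+1)
per-site changes: [3, 2, 3, 2]; total = 10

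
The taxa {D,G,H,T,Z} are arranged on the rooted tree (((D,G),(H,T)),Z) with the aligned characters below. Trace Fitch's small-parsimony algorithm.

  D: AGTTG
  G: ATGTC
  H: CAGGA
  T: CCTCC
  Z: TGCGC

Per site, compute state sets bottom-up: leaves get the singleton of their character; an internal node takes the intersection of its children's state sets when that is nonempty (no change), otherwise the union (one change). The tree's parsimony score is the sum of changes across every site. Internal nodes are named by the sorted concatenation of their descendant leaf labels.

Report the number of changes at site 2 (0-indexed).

site 0, node DG: D={A} ∩ G={A} → {A} (+0)
site 0, node HT: H={C} ∩ T={C} → {C} (+0)
site 0, node DGHT: DG={A} ∪ HT={C} → {A,C} (+1)
site 0, node DGHTZ: DGHT={A,C} ∪ Z={T} → {A,C,T} (+1)
site 1, node DG: D={G} ∪ G={T} → {G,T} (+1)
site 1, node HT: H={A} ∪ T={C} → {A,C} (+1)
site 1, node DGHT: DG={G,T} ∪ HT={A,C} → {A,C,G,T} (+1)
site 1, node DGHTZ: DGHT={A,C,G,T} ∩ Z={G} → {G} (+0)
site 2, node DG: D={T} ∪ G={G} → {G,T} (+1)
site 2, node HT: H={G} ∪ T={T} → {G,T} (+1)
site 2, node DGHT: DG={G,T} ∩ HT={G,T} → {G,T} (+0)
site 2, node DGHTZ: DGHT={G,T} ∪ Z={C} → {C,G,T} (+1)
site 3, node DG: D={T} ∩ G={T} → {T} (+0)
site 3, node HT: H={G} ∪ T={C} → {C,G} (+1)
site 3, node DGHT: DG={T} ∪ HT={C,G} → {C,G,T} (+1)
site 3, node DGHTZ: DGHT={C,G,T} ∩ Z={G} → {G} (+0)
site 4, node DG: D={G} ∪ G={C} → {C,G} (+1)
site 4, node HT: H={A} ∪ T={C} → {A,C} (+1)
site 4, node DGHT: DG={C,G} ∩ HT={A,C} → {C} (+0)
site 4, node DGHTZ: DGHT={C} ∩ Z={C} → {C} (+0)
per-site changes: [2, 3, 3, 2, 2]; total = 12

3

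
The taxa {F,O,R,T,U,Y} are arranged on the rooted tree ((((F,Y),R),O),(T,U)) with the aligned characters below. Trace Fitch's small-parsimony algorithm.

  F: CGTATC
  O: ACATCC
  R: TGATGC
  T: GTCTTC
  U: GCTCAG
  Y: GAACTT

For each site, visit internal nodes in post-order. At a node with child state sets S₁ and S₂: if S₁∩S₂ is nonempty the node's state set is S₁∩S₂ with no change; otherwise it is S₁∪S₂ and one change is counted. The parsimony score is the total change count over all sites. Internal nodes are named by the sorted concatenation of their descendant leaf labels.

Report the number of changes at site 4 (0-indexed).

[col 0] FY: children F:{C}, Y:{G} ∪→ {C,G}; cost 1
[col 0] FRY: children FY:{C,G}, R:{T} ∪→ {C,G,T}; cost 1
[col 0] FORY: children FRY:{C,G,T}, O:{A} ∪→ {A,C,G,T}; cost 1
[col 0] TU: children T:{G}, U:{G} ∩→ {G}; cost 0
[col 0] FORTUY: children FORY:{A,C,G,T}, TU:{G} ∩→ {G}; cost 0
[col 1] FY: children F:{G}, Y:{A} ∪→ {A,G}; cost 1
[col 1] FRY: children FY:{A,G}, R:{G} ∩→ {G}; cost 0
[col 1] FORY: children FRY:{G}, O:{C} ∪→ {C,G}; cost 1
[col 1] TU: children T:{T}, U:{C} ∪→ {C,T}; cost 1
[col 1] FORTUY: children FORY:{C,G}, TU:{C,T} ∩→ {C}; cost 0
[col 2] FY: children F:{T}, Y:{A} ∪→ {A,T}; cost 1
[col 2] FRY: children FY:{A,T}, R:{A} ∩→ {A}; cost 0
[col 2] FORY: children FRY:{A}, O:{A} ∩→ {A}; cost 0
[col 2] TU: children T:{C}, U:{T} ∪→ {C,T}; cost 1
[col 2] FORTUY: children FORY:{A}, TU:{C,T} ∪→ {A,C,T}; cost 1
[col 3] FY: children F:{A}, Y:{C} ∪→ {A,C}; cost 1
[col 3] FRY: children FY:{A,C}, R:{T} ∪→ {A,C,T}; cost 1
[col 3] FORY: children FRY:{A,C,T}, O:{T} ∩→ {T}; cost 0
[col 3] TU: children T:{T}, U:{C} ∪→ {C,T}; cost 1
[col 3] FORTUY: children FORY:{T}, TU:{C,T} ∩→ {T}; cost 0
[col 4] FY: children F:{T}, Y:{T} ∩→ {T}; cost 0
[col 4] FRY: children FY:{T}, R:{G} ∪→ {G,T}; cost 1
[col 4] FORY: children FRY:{G,T}, O:{C} ∪→ {C,G,T}; cost 1
[col 4] TU: children T:{T}, U:{A} ∪→ {A,T}; cost 1
[col 4] FORTUY: children FORY:{C,G,T}, TU:{A,T} ∩→ {T}; cost 0
[col 5] FY: children F:{C}, Y:{T} ∪→ {C,T}; cost 1
[col 5] FRY: children FY:{C,T}, R:{C} ∩→ {C}; cost 0
[col 5] FORY: children FRY:{C}, O:{C} ∩→ {C}; cost 0
[col 5] TU: children T:{C}, U:{G} ∪→ {C,G}; cost 1
[col 5] FORTUY: children FORY:{C}, TU:{C,G} ∩→ {C}; cost 0
per-site changes: [3, 3, 3, 3, 3, 2]; total = 17

3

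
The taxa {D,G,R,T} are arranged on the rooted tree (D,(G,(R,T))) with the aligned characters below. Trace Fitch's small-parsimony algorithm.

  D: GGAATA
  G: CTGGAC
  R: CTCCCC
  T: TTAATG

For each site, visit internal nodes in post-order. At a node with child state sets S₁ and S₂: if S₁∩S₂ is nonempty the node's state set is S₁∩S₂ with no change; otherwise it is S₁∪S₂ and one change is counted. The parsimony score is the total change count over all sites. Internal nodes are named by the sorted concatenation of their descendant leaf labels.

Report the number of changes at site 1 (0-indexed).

[col 0] RT: children R:{C}, T:{T} ∪→ {C,T}; cost 1
[col 0] GRT: children G:{C}, RT:{C,T} ∩→ {C}; cost 0
[col 0] DGRT: children D:{G}, GRT:{C} ∪→ {C,G}; cost 1
[col 1] RT: children R:{T}, T:{T} ∩→ {T}; cost 0
[col 1] GRT: children G:{T}, RT:{T} ∩→ {T}; cost 0
[col 1] DGRT: children D:{G}, GRT:{T} ∪→ {G,T}; cost 1
[col 2] RT: children R:{C}, T:{A} ∪→ {A,C}; cost 1
[col 2] GRT: children G:{G}, RT:{A,C} ∪→ {A,C,G}; cost 1
[col 2] DGRT: children D:{A}, GRT:{A,C,G} ∩→ {A}; cost 0
[col 3] RT: children R:{C}, T:{A} ∪→ {A,C}; cost 1
[col 3] GRT: children G:{G}, RT:{A,C} ∪→ {A,C,G}; cost 1
[col 3] DGRT: children D:{A}, GRT:{A,C,G} ∩→ {A}; cost 0
[col 4] RT: children R:{C}, T:{T} ∪→ {C,T}; cost 1
[col 4] GRT: children G:{A}, RT:{C,T} ∪→ {A,C,T}; cost 1
[col 4] DGRT: children D:{T}, GRT:{A,C,T} ∩→ {T}; cost 0
[col 5] RT: children R:{C}, T:{G} ∪→ {C,G}; cost 1
[col 5] GRT: children G:{C}, RT:{C,G} ∩→ {C}; cost 0
[col 5] DGRT: children D:{A}, GRT:{C} ∪→ {A,C}; cost 1
per-site changes: [2, 1, 2, 2, 2, 2]; total = 11

1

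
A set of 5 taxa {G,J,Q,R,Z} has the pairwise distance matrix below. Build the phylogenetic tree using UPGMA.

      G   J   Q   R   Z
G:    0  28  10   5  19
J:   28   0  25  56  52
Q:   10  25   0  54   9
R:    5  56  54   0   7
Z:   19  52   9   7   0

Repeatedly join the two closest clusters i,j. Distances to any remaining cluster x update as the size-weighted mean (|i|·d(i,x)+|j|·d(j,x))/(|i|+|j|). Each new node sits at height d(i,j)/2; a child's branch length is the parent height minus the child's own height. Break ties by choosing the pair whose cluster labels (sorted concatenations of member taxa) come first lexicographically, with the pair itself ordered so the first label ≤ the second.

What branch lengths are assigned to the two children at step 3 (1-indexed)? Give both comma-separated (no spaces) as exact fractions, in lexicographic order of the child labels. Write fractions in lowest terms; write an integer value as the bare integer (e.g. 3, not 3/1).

35/4,27/4

1. join G+R (d=5) ⇒ GR; edges |G|=5/2, |R|=5/2
  updated: d(GR,J)=42, d(GR,Q)=32, d(GR,Z)=13
2. join Q+Z (d=9) ⇒ QZ; edges |Q|=9/2, |Z|=9/2
  updated: d(GR,QZ)=45/2, d(J,QZ)=77/2
3. join GR+QZ (d=45/2) ⇒ GQRZ; edges |GR|=35/4, |QZ|=27/4
  updated: d(GQRZ,J)=161/4
4. join GQRZ+J (d=161/4) ⇒ GJQRZ; edges |GQRZ|=71/8, |J|=161/8
final tree: (((G:5/2,R:5/2):35/4,(Q:9/2,Z:9/2):27/4):71/8,J:161/8)
total length: 117/2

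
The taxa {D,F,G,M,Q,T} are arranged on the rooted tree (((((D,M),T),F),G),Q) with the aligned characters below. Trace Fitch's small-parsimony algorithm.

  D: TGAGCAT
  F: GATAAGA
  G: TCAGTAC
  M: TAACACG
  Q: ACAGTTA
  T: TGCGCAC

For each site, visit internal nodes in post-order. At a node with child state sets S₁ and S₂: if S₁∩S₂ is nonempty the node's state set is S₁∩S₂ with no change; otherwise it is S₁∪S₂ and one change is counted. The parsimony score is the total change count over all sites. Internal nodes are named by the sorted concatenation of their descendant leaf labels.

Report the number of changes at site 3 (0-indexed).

2

[col 0] DM: children D:{T}, M:{T} ∩→ {T}; cost 0
[col 0] DMT: children DM:{T}, T:{T} ∩→ {T}; cost 0
[col 0] DFMT: children DMT:{T}, F:{G} ∪→ {G,T}; cost 1
[col 0] DFGMT: children DFMT:{G,T}, G:{T} ∩→ {T}; cost 0
[col 0] DFGMQT: children DFGMT:{T}, Q:{A} ∪→ {A,T}; cost 1
[col 1] DM: children D:{G}, M:{A} ∪→ {A,G}; cost 1
[col 1] DMT: children DM:{A,G}, T:{G} ∩→ {G}; cost 0
[col 1] DFMT: children DMT:{G}, F:{A} ∪→ {A,G}; cost 1
[col 1] DFGMT: children DFMT:{A,G}, G:{C} ∪→ {A,C,G}; cost 1
[col 1] DFGMQT: children DFGMT:{A,C,G}, Q:{C} ∩→ {C}; cost 0
[col 2] DM: children D:{A}, M:{A} ∩→ {A}; cost 0
[col 2] DMT: children DM:{A}, T:{C} ∪→ {A,C}; cost 1
[col 2] DFMT: children DMT:{A,C}, F:{T} ∪→ {A,C,T}; cost 1
[col 2] DFGMT: children DFMT:{A,C,T}, G:{A} ∩→ {A}; cost 0
[col 2] DFGMQT: children DFGMT:{A}, Q:{A} ∩→ {A}; cost 0
[col 3] DM: children D:{G}, M:{C} ∪→ {C,G}; cost 1
[col 3] DMT: children DM:{C,G}, T:{G} ∩→ {G}; cost 0
[col 3] DFMT: children DMT:{G}, F:{A} ∪→ {A,G}; cost 1
[col 3] DFGMT: children DFMT:{A,G}, G:{G} ∩→ {G}; cost 0
[col 3] DFGMQT: children DFGMT:{G}, Q:{G} ∩→ {G}; cost 0
[col 4] DM: children D:{C}, M:{A} ∪→ {A,C}; cost 1
[col 4] DMT: children DM:{A,C}, T:{C} ∩→ {C}; cost 0
[col 4] DFMT: children DMT:{C}, F:{A} ∪→ {A,C}; cost 1
[col 4] DFGMT: children DFMT:{A,C}, G:{T} ∪→ {A,C,T}; cost 1
[col 4] DFGMQT: children DFGMT:{A,C,T}, Q:{T} ∩→ {T}; cost 0
[col 5] DM: children D:{A}, M:{C} ∪→ {A,C}; cost 1
[col 5] DMT: children DM:{A,C}, T:{A} ∩→ {A}; cost 0
[col 5] DFMT: children DMT:{A}, F:{G} ∪→ {A,G}; cost 1
[col 5] DFGMT: children DFMT:{A,G}, G:{A} ∩→ {A}; cost 0
[col 5] DFGMQT: children DFGMT:{A}, Q:{T} ∪→ {A,T}; cost 1
[col 6] DM: children D:{T}, M:{G} ∪→ {G,T}; cost 1
[col 6] DMT: children DM:{G,T}, T:{C} ∪→ {C,G,T}; cost 1
[col 6] DFMT: children DMT:{C,G,T}, F:{A} ∪→ {A,C,G,T}; cost 1
[col 6] DFGMT: children DFMT:{A,C,G,T}, G:{C} ∩→ {C}; cost 0
[col 6] DFGMQT: children DFGMT:{C}, Q:{A} ∪→ {A,C}; cost 1
per-site changes: [2, 3, 2, 2, 3, 3, 4]; total = 19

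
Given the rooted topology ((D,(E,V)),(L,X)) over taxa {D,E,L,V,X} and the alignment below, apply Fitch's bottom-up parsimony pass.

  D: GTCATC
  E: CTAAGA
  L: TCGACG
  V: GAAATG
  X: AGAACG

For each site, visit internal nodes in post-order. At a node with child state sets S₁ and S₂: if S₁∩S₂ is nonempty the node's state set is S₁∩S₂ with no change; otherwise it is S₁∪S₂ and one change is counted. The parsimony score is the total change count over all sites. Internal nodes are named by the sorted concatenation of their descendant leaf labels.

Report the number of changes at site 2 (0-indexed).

2

site 0, node EV: E={C} ∪ V={G} → {C,G} (+1)
site 0, node DEV: D={G} ∩ EV={C,G} → {G} (+0)
site 0, node LX: L={T} ∪ X={A} → {A,T} (+1)
site 0, node DELVX: DEV={G} ∪ LX={A,T} → {A,G,T} (+1)
site 1, node EV: E={T} ∪ V={A} → {A,T} (+1)
site 1, node DEV: D={T} ∩ EV={A,T} → {T} (+0)
site 1, node LX: L={C} ∪ X={G} → {C,G} (+1)
site 1, node DELVX: DEV={T} ∪ LX={C,G} → {C,G,T} (+1)
site 2, node EV: E={A} ∩ V={A} → {A} (+0)
site 2, node DEV: D={C} ∪ EV={A} → {A,C} (+1)
site 2, node LX: L={G} ∪ X={A} → {A,G} (+1)
site 2, node DELVX: DEV={A,C} ∩ LX={A,G} → {A} (+0)
site 3, node EV: E={A} ∩ V={A} → {A} (+0)
site 3, node DEV: D={A} ∩ EV={A} → {A} (+0)
site 3, node LX: L={A} ∩ X={A} → {A} (+0)
site 3, node DELVX: DEV={A} ∩ LX={A} → {A} (+0)
site 4, node EV: E={G} ∪ V={T} → {G,T} (+1)
site 4, node DEV: D={T} ∩ EV={G,T} → {T} (+0)
site 4, node LX: L={C} ∩ X={C} → {C} (+0)
site 4, node DELVX: DEV={T} ∪ LX={C} → {C,T} (+1)
site 5, node EV: E={A} ∪ V={G} → {A,G} (+1)
site 5, node DEV: D={C} ∪ EV={A,G} → {A,C,G} (+1)
site 5, node LX: L={G} ∩ X={G} → {G} (+0)
site 5, node DELVX: DEV={A,C,G} ∩ LX={G} → {G} (+0)
per-site changes: [3, 3, 2, 0, 2, 2]; total = 12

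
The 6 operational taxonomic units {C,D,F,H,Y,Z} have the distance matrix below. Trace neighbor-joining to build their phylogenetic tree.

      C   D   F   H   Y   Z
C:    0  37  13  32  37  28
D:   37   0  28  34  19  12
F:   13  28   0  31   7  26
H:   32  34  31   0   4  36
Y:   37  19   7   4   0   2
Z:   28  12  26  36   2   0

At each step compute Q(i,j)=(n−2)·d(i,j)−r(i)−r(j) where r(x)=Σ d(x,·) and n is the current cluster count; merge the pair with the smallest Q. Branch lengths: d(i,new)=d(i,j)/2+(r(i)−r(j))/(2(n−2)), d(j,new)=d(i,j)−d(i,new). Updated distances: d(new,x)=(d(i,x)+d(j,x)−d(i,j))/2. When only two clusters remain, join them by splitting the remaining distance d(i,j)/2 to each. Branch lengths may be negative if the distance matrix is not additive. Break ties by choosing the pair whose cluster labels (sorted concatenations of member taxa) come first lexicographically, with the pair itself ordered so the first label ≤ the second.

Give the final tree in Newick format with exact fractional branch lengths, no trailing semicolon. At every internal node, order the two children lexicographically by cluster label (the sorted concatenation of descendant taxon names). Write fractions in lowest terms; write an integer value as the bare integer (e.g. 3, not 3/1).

step 1: merge (C,F) at d=13, Q=-200; branch lengths C→47/4, F→5/4; new cluster CF
  updated: d(CF,D)=26, d(CF,H)=25, d(CF,Y)=31/2, d(CF,Z)=41/2
step 2: merge (H,Y) at d=4, Q=-255/2; branch lengths H→47/4, Y→-31/4; new cluster HY
  updated: d(CF,HY)=73/4, d(D,HY)=49/2, d(HY,Z)=17
step 3: merge (CF,HY) at d=73/4, Q=-88; branch lengths CF→83/8, HY→63/8; new cluster CFHY
  updated: d(CFHY,D)=129/8, d(CFHY,Z)=77/8
step 4: merge (CFHY,D) at d=129/8, Q=-151/4; branch lengths CFHY→55/8, D→37/4; new cluster CDFHY
  updated: d(CDFHY,Z)=11/4
step 5: merge (CDFHY,Z) at d=11/4; branch lengths CDFHY→11/8, Z→11/8; new cluster CDFHYZ
final tree: ((((C:47/4,F:5/4):83/8,(H:47/4,Y:-31/4):63/8):55/8,D:37/4):11/8,Z:11/8)
total length: 433/8

((((C:47/4,F:5/4):83/8,(H:47/4,Y:-31/4):63/8):55/8,D:37/4):11/8,Z:11/8)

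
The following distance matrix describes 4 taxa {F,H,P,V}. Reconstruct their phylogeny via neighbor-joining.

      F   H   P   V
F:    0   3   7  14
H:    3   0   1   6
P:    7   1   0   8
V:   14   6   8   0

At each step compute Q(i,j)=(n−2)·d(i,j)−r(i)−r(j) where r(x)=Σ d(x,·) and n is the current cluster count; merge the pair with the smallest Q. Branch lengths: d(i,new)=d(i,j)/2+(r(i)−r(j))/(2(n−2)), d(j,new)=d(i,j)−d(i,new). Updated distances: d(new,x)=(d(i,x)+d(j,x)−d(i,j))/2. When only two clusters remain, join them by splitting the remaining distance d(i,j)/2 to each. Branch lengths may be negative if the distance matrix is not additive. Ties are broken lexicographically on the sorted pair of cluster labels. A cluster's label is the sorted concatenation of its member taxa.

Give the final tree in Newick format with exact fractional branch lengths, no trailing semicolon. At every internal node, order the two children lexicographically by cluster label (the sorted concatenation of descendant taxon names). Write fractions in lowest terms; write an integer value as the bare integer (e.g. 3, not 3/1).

step 1: merge (F,H) at d=3, Q=-28; branch lengths F→5, H→-2; new cluster FH
  updated: d(FH,P)=5/2, d(FH,V)=17/2
step 2: merge (FH,P) at d=5/2, Q=-19; branch lengths FH→3/2, P→1; new cluster FHP
  updated: d(FHP,V)=7
step 3: merge (FHP,V) at d=7; branch lengths FHP→7/2, V→7/2; new cluster FHPV
final tree: (((F:5,H:-2):3/2,P:1):7/2,V:7/2)
total length: 25/2

(((F:5,H:-2):3/2,P:1):7/2,V:7/2)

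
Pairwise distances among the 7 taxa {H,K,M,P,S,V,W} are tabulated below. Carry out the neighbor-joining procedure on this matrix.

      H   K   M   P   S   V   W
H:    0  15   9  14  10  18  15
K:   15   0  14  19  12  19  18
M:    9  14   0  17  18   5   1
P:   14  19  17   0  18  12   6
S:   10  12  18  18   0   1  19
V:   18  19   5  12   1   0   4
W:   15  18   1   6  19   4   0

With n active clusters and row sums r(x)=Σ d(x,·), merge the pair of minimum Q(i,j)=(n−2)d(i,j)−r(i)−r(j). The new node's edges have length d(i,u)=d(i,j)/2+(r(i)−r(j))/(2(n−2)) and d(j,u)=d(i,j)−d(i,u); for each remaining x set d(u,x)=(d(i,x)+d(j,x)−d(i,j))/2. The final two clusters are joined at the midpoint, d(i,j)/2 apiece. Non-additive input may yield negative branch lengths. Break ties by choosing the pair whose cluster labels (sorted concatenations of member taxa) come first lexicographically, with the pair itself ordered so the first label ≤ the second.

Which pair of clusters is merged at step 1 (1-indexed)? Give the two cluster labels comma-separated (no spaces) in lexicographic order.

S,V

1. join S+V (d=1, Q=-132) ⇒ SV; edges |S|=12/5, |V|=-7/5
  updated: d(H,SV)=27/2, d(K,SV)=15, d(M,SV)=11, d(P,SV)=29/2, d(SV,W)=11
2. join M+W (d=1, Q=-99) ⇒ MW; edges |M|=5/8, |W|=3/8
  updated: d(H,MW)=23/2, d(K,MW)=31/2, d(MW,P)=11, d(MW,SV)=21/2
3. join MW+P (d=11, Q=-74) ⇒ MPW; edges |MW|=23/6, |P|=43/6
  updated: d(H,MPW)=29/4, d(K,MPW)=47/4, d(MPW,SV)=7
4. join H+K (d=15, Q=-95/2) ⇒ HK; edges |H|=6, |K|=9
  updated: d(HK,MPW)=2, d(HK,SV)=27/4
5. join HK+MPW (d=2, Q=-63/4) ⇒ HKMPW; edges |HK|=7/8, |MPW|=9/8
  updated: d(HKMPW,SV)=47/8
6. join HKMPW+SV (d=47/8) ⇒ HKMPSVW; edges |HKMPW|=47/16, |SV|=47/16
final tree: (((H:6,K:9):7/8,((M:5/8,W:3/8):23/6,P:43/6):9/8):47/16,(S:12/5,V:-7/5):47/16)
total length: 287/8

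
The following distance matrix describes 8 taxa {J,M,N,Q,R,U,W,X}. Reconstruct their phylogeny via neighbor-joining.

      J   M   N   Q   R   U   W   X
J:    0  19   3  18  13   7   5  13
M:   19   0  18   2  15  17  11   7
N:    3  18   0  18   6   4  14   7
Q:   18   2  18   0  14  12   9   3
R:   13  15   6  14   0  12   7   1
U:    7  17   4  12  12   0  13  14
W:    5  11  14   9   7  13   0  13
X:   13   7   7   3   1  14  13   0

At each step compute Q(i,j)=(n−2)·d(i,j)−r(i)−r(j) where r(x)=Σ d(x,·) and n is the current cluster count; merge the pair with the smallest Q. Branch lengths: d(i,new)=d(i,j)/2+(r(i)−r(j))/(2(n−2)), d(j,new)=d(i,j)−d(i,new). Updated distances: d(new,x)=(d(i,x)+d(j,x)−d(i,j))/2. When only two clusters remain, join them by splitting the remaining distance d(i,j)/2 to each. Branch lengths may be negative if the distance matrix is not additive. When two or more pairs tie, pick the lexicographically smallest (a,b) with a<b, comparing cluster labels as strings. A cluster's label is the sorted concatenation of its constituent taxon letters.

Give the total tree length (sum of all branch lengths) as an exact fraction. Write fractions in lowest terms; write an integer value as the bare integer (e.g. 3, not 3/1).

1761/64

step 1: merge (M,Q) at d=2, Q=-153; branch lengths M→25/12, Q→-1/12; new cluster MQ
  updated: d(J,MQ)=35/2, d(MQ,N)=17, d(MQ,R)=27/2, d(MQ,U)=27/2, d(MQ,W)=9, d(MQ,X)=4
step 2: merge (MQ,X) at d=4, Q=-213/2; branch lengths MQ→17/4, X→-1/4; new cluster MQX
  updated: d(J,MQX)=53/4, d(MQX,N)=10, d(MQX,R)=21/4, d(MQX,U)=47/4, d(MQX,W)=9
step 3: merge (MQX,R) at d=21/4, Q=-143/2; branch lengths MQX→27/8, R→15/8; new cluster MQRX
  updated: d(J,MQRX)=21/2, d(MQRX,N)=43/8, d(MQRX,U)=37/4, d(MQRX,W)=43/8
step 4: merge (MQRX,W) at d=43/8, Q=-207/4; branch lengths MQRX→37/24, W→23/6; new cluster MQRWX
  updated: d(J,MQRWX)=81/16, d(MQRWX,N)=7, d(MQRWX,U)=135/16
step 5: merge (J,MQRWX) at d=81/16, Q=-407/16; branch lengths J→75/64, MQRWX→249/64; new cluster JMQRWX
  updated: d(JMQRWX,N)=79/32, d(JMQRWX,U)=83/16
step 6: merge (JMQRWX,N) at d=79/32, Q=-373/32; branch lengths JMQRWX→117/64, N→41/64; new cluster JMNQRWX
  updated: d(JMNQRWX,U)=215/64
step 7: merge (JMNQRWX,U) at d=215/64; branch lengths JMNQRWX→215/128, U→215/128; new cluster JMNQRUWX
final tree: (((J:75/64,((((M:25/12,Q:-1/12):17/4,X:-1/4):27/8,R:15/8):37/24,W:23/6):249/64):117/64,N:41/64):215/128,U:215/128)
total length: 1761/64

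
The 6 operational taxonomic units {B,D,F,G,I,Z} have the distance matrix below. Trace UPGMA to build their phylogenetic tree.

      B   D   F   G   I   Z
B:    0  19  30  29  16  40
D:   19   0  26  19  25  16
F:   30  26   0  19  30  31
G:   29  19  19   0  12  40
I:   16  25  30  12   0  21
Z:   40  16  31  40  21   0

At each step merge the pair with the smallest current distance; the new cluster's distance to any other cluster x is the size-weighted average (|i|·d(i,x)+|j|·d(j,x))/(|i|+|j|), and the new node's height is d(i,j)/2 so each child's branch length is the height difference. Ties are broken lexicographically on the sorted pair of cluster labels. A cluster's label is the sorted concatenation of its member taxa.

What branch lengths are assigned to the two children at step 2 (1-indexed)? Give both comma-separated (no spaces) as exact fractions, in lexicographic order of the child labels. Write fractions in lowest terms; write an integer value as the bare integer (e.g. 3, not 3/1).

8,8

1. join G+I (d=12) ⇒ GI; edges |G|=6, |I|=6
  updated: d(B,GI)=45/2, d(D,GI)=22, d(F,GI)=49/2, d(GI,Z)=61/2
2. join D+Z (d=16) ⇒ DZ; edges |D|=8, |Z|=8
  updated: d(B,DZ)=59/2, d(DZ,F)=57/2, d(DZ,GI)=105/4
3. join B+GI (d=45/2) ⇒ BGI; edges |B|=45/4, |GI|=21/4
  updated: d(BGI,DZ)=82/3, d(BGI,F)=79/3
4. join BGI+F (d=79/3) ⇒ BFGI; edges |BGI|=23/12, |F|=79/6
  updated: d(BFGI,DZ)=221/8
5. join BFGI+DZ (d=221/8) ⇒ BDFGIZ; edges |BFGI|=31/48, |DZ|=93/16
final tree: (((B:45/4,(G:6,I:6):21/4):23/12,F:79/6):31/48,(D:8,Z:8):93/16)
total length: 1585/24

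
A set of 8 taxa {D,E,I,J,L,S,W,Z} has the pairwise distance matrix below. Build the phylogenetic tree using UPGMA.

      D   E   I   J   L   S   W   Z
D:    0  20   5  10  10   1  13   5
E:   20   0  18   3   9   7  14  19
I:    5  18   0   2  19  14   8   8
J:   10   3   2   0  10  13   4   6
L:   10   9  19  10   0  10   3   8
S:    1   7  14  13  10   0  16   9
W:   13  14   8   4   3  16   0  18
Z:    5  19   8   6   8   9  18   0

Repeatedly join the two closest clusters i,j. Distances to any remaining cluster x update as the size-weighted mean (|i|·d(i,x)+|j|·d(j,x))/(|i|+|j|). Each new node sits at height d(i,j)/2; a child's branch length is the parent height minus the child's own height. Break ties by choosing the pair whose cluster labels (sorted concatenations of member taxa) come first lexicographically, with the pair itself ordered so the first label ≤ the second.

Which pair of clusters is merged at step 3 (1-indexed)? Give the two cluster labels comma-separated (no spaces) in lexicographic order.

step 1: merge (D,S) at d=1; branch lengths D→1/2, S→1/2; new cluster DS
  updated: d(DS,E)=27/2, d(DS,I)=19/2, d(DS,J)=23/2, d(DS,L)=10, d(DS,W)=29/2, d(DS,Z)=7
step 2: merge (I,J) at d=2; branch lengths I→1, J→1; new cluster IJ
  updated: d(DS,IJ)=21/2, d(E,IJ)=21/2, d(IJ,L)=29/2, d(IJ,W)=6, d(IJ,Z)=7
step 3: merge (L,W) at d=3; branch lengths L→3/2, W→3/2; new cluster LW
  updated: d(DS,LW)=49/4, d(E,LW)=23/2, d(IJ,LW)=41/4, d(LW,Z)=13
step 4: merge (DS,Z) at d=7; branch lengths DS→3, Z→7/2; new cluster DSZ
  updated: d(DSZ,E)=46/3, d(DSZ,IJ)=28/3, d(DSZ,LW)=25/2
step 5: merge (DSZ,IJ) at d=28/3; branch lengths DSZ→7/6, IJ→11/3; new cluster DIJSZ
  updated: d(DIJSZ,E)=67/5, d(DIJSZ,LW)=58/5
step 6: merge (E,LW) at d=23/2; branch lengths E→23/4, LW→17/4; new cluster ELW
  updated: d(DIJSZ,ELW)=61/5
step 7: merge (DIJSZ,ELW) at d=61/5; branch lengths DIJSZ→43/30, ELW→7/20; new cluster DEIJLSWZ
final tree: ((((D:1/2,S:1/2):3,Z:7/2):7/6,(I:1,J:1):11/3):43/30,(E:23/4,(L:3/2,W:3/2):17/4):7/20)
total length: 1747/60

L,W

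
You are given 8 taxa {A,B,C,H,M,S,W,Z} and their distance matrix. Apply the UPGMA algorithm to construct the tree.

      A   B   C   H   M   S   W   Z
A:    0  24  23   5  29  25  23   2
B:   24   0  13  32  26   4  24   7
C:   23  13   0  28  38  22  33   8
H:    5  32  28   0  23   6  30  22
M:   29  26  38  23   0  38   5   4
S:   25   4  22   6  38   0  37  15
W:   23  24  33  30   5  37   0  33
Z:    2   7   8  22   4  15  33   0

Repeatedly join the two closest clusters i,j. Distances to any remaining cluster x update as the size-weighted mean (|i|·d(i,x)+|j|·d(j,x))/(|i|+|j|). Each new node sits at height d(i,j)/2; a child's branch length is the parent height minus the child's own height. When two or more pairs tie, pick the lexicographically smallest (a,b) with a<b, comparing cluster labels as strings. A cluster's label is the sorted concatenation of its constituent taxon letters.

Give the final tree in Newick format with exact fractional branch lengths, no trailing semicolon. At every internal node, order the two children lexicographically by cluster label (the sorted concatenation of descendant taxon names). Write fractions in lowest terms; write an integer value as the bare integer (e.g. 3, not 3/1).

step 1: merge (A,Z) at d=2; branch lengths A→1, Z→1; new cluster AZ
  updated: d(AZ,B)=31/2, d(AZ,C)=31/2, d(AZ,H)=27/2, d(AZ,M)=33/2, d(AZ,S)=20, d(AZ,W)=28
step 2: merge (B,S) at d=4; branch lengths B→2, S→2; new cluster BS
  updated: d(AZ,BS)=71/4, d(BS,C)=35/2, d(BS,H)=19, d(BS,M)=32, d(BS,W)=61/2
step 3: merge (M,W) at d=5; branch lengths M→5/2, W→5/2; new cluster MW
  updated: d(AZ,MW)=89/4, d(BS,MW)=125/4, d(C,MW)=71/2, d(H,MW)=53/2
step 4: merge (AZ,H) at d=27/2; branch lengths AZ→23/4, H→27/4; new cluster AHZ
  updated: d(AHZ,BS)=109/6, d(AHZ,C)=59/3, d(AHZ,MW)=71/3
step 5: merge (BS,C) at d=35/2; branch lengths BS→27/4, C→35/4; new cluster BCS
  updated: d(AHZ,BCS)=56/3, d(BCS,MW)=98/3
step 6: merge (AHZ,BCS) at d=56/3; branch lengths AHZ→31/12, BCS→7/12; new cluster ABCHSZ
  updated: d(ABCHSZ,MW)=169/6
step 7: merge (ABCHSZ,MW) at d=169/6; branch lengths ABCHSZ→19/4, MW→139/12; new cluster ABCHMSWZ
final tree: ((((A:1,Z:1):23/4,H:27/4):31/12,((B:2,S:2):27/4,C:35/4):7/12):19/4,(M:5/2,W:5/2):139/12)
total length: 117/2

((((A:1,Z:1):23/4,H:27/4):31/12,((B:2,S:2):27/4,C:35/4):7/12):19/4,(M:5/2,W:5/2):139/12)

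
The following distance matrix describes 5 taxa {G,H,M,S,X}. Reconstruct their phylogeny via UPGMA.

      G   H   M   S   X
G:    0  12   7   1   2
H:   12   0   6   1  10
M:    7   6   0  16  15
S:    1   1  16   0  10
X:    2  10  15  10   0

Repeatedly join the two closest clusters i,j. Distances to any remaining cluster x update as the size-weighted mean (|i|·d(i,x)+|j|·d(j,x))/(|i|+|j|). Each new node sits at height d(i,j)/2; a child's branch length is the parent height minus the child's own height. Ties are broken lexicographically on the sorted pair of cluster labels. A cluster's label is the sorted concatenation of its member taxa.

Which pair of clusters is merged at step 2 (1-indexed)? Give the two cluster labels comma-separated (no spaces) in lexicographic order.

iteration 1: select G,S (d=1); attach at lengths (1/2, 1/2); label the merged cluster GS
  updated: d(GS,H)=13/2, d(GS,M)=23/2, d(GS,X)=6
iteration 2: select GS,X (d=6); attach at lengths (5/2, 3); label the merged cluster GSX
  updated: d(GSX,H)=23/3, d(GSX,M)=38/3
iteration 3: select H,M (d=6); attach at lengths (3, 3); label the merged cluster HM
  updated: d(GSX,HM)=61/6
iteration 4: select GSX,HM (d=61/6); attach at lengths (25/12, 25/12); label the merged cluster GHMSX
final tree: (((G:1/2,S:1/2):5/2,X:3):25/12,(H:3,M:3):25/12)
total length: 50/3

GS,X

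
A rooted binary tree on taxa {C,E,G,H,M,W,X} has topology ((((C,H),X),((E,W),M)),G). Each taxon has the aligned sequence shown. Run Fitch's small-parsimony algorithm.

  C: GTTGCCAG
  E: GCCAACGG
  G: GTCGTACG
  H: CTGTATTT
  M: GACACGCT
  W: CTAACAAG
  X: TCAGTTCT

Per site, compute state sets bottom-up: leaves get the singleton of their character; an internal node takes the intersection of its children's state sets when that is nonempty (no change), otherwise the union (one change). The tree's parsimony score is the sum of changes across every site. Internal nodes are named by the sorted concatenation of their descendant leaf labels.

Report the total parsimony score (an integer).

27

site 0, node CH: C={G} ∪ H={C} → {C,G} (+1)
site 0, node CHX: CH={C,G} ∪ X={T} → {C,G,T} (+1)
site 0, node EW: E={G} ∪ W={C} → {C,G} (+1)
site 0, node EMW: EW={C,G} ∩ M={G} → {G} (+0)
site 0, node CEHMWX: CHX={C,G,T} ∩ EMW={G} → {G} (+0)
site 0, node CEGHMWX: CEHMWX={G} ∩ G={G} → {G} (+0)
site 1, node CH: C={T} ∩ H={T} → {T} (+0)
site 1, node CHX: CH={T} ∪ X={C} → {C,T} (+1)
site 1, node EW: E={C} ∪ W={T} → {C,T} (+1)
site 1, node EMW: EW={C,T} ∪ M={A} → {A,C,T} (+1)
site 1, node CEHMWX: CHX={C,T} ∩ EMW={A,C,T} → {C,T} (+0)
site 1, node CEGHMWX: CEHMWX={C,T} ∩ G={T} → {T} (+0)
site 2, node CH: C={T} ∪ H={G} → {G,T} (+1)
site 2, node CHX: CH={G,T} ∪ X={A} → {A,G,T} (+1)
site 2, node EW: E={C} ∪ W={A} → {A,C} (+1)
site 2, node EMW: EW={A,C} ∩ M={C} → {C} (+0)
site 2, node CEHMWX: CHX={A,G,T} ∪ EMW={C} → {A,C,G,T} (+1)
site 2, node CEGHMWX: CEHMWX={A,C,G,T} ∩ G={C} → {C} (+0)
site 3, node CH: C={G} ∪ H={T} → {G,T} (+1)
site 3, node CHX: CH={G,T} ∩ X={G} → {G} (+0)
site 3, node EW: E={A} ∩ W={A} → {A} (+0)
site 3, node EMW: EW={A} ∩ M={A} → {A} (+0)
site 3, node CEHMWX: CHX={G} ∪ EMW={A} → {A,G} (+1)
site 3, node CEGHMWX: CEHMWX={A,G} ∩ G={G} → {G} (+0)
site 4, node CH: C={C} ∪ H={A} → {A,C} (+1)
site 4, node CHX: CH={A,C} ∪ X={T} → {A,C,T} (+1)
site 4, node EW: E={A} ∪ W={C} → {A,C} (+1)
site 4, node EMW: EW={A,C} ∩ M={C} → {C} (+0)
site 4, node CEHMWX: CHX={A,C,T} ∩ EMW={C} → {C} (+0)
site 4, node CEGHMWX: CEHMWX={C} ∪ G={T} → {C,T} (+1)
site 5, node CH: C={C} ∪ H={T} → {C,T} (+1)
site 5, node CHX: CH={C,T} ∩ X={T} → {T} (+0)
site 5, node EW: E={C} ∪ W={A} → {A,C} (+1)
site 5, node EMW: EW={A,C} ∪ M={G} → {A,C,G} (+1)
site 5, node CEHMWX: CHX={T} ∪ EMW={A,C,G} → {A,C,G,T} (+1)
site 5, node CEGHMWX: CEHMWX={A,C,G,T} ∩ G={A} → {A} (+0)
site 6, node CH: C={A} ∪ H={T} → {A,T} (+1)
site 6, node CHX: CH={A,T} ∪ X={C} → {A,C,T} (+1)
site 6, node EW: E={G} ∪ W={A} → {A,G} (+1)
site 6, node EMW: EW={A,G} ∪ M={C} → {A,C,G} (+1)
site 6, node CEHMWX: CHX={A,C,T} ∩ EMW={A,C,G} → {A,C} (+0)
site 6, node CEGHMWX: CEHMWX={A,C} ∩ G={C} → {C} (+0)
site 7, node CH: C={G} ∪ H={T} → {G,T} (+1)
site 7, node CHX: CH={G,T} ∩ X={T} → {T} (+0)
site 7, node EW: E={G} ∩ W={G} → {G} (+0)
site 7, node EMW: EW={G} ∪ M={T} → {G,T} (+1)
site 7, node CEHMWX: CHX={T} ∩ EMW={G,T} → {T} (+0)
site 7, node CEGHMWX: CEHMWX={T} ∪ G={G} → {G,T} (+1)
per-site changes: [3, 3, 4, 2, 4, 4, 4, 3]; total = 27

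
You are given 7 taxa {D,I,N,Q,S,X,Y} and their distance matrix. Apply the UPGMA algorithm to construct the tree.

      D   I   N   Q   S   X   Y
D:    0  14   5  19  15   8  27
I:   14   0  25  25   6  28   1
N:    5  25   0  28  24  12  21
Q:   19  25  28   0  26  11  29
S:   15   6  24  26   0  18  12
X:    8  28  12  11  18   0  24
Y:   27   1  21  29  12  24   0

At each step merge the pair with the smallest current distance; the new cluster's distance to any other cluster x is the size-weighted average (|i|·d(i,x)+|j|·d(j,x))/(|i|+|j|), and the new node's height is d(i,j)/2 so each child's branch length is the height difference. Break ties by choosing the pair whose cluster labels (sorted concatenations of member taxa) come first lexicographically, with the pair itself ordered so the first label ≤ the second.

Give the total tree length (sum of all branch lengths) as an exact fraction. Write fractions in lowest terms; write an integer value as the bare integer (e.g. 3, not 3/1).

1. join I+Y (d=1) ⇒ IY; edges |I|=1/2, |Y|=1/2
  updated: d(D,IY)=41/2, d(IY,N)=23, d(IY,Q)=27, d(IY,S)=9, d(IY,X)=26
2. join D+N (d=5) ⇒ DN; edges |D|=5/2, |N|=5/2
  updated: d(DN,IY)=87/4, d(DN,Q)=47/2, d(DN,S)=39/2, d(DN,X)=10
3. join IY+S (d=9) ⇒ ISY; edges |IY|=4, |S|=9/2
  updated: d(DN,ISY)=21, d(ISY,Q)=80/3, d(ISY,X)=70/3
4. join DN+X (d=10) ⇒ DNX; edges |DN|=5/2, |X|=5
  updated: d(DNX,ISY)=196/9, d(DNX,Q)=58/3
5. join DNX+Q (d=58/3) ⇒ DNQX; edges |DNX|=14/3, |Q|=29/3
  updated: d(DNQX,ISY)=23
6. join DNQX+ISY (d=23) ⇒ DINQSXY; edges |DNQX|=11/6, |ISY|=7
final tree: ((((D:5/2,N:5/2):5/2,X:5):14/3,Q:29/3):11/6,((I:1/2,Y:1/2):4,S:9/2):7)
total length: 271/6

271/6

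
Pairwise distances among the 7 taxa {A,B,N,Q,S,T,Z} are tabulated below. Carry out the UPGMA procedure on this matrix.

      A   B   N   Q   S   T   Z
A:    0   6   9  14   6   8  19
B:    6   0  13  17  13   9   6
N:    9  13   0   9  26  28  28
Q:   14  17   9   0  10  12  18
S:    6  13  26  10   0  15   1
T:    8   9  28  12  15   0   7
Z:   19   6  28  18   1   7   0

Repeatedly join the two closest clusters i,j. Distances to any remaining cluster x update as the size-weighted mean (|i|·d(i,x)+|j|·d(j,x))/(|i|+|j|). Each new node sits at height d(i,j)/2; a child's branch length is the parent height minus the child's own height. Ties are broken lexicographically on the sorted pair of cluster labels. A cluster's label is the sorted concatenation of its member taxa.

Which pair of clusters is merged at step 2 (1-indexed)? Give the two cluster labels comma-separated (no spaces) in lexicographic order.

1. join S+Z (d=1) ⇒ SZ; edges |S|=1/2, |Z|=1/2
  updated: d(A,SZ)=25/2, d(B,SZ)=19/2, d(N,SZ)=27, d(Q,SZ)=14, d(SZ,T)=11
2. join A+B (d=6) ⇒ AB; edges |A|=3, |B|=3
  updated: d(AB,N)=11, d(AB,Q)=31/2, d(AB,SZ)=11, d(AB,T)=17/2
3. join AB+T (d=17/2) ⇒ ABT; edges |AB|=5/4, |T|=17/4
  updated: d(ABT,N)=50/3, d(ABT,Q)=43/3, d(ABT,SZ)=11
4. join N+Q (d=9) ⇒ NQ; edges |N|=9/2, |Q|=9/2
  updated: d(ABT,NQ)=31/2, d(NQ,SZ)=41/2
5. join ABT+SZ (d=11) ⇒ ABSTZ; edges |ABT|=5/4, |SZ|=5
  updated: d(ABSTZ,NQ)=35/2
6. join ABSTZ+NQ (d=35/2) ⇒ ABNQSTZ; edges |ABSTZ|=13/4, |NQ|=17/4
final tree: ((((A:3,B:3):5/4,T:17/4):5/4,(S:1/2,Z:1/2):5):13/4,(N:9/2,Q:9/2):17/4)
total length: 141/4

A,B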